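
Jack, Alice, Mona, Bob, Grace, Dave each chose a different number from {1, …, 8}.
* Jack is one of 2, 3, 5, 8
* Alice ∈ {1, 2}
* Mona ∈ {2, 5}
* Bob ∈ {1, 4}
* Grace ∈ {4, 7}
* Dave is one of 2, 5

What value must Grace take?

7

Mona and Dave share exactly the 2 values {2, 5}; by pigeonhole those values go to them, so strike 2, 5 from Jack, Alice.
Alice's domain is down to {1}, so Alice = 1. Eliminate 1 elsewhere: Bob.
Bob must be 4 (only option left). Eliminate 4 elsewhere: Grace.
So Grace = 7.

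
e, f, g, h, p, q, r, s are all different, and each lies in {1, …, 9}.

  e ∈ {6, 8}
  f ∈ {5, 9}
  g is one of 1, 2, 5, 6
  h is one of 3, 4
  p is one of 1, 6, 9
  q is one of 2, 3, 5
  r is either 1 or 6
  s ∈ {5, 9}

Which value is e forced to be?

8

The 8 variables draw from only 8 values {1, 2, 3, 4, 5, 6, 8, 9}, so each is used; only h can be 4, hence h = 4.
Among the 7 still-open variables, 3 fits only q (and all 7 values in {1, 2, 3, 5, 6, 8, 9} must be used), so q = 3.
The 6 still-open variables together cover exactly {1, 2, 5, 6, 8, 9} — 6 values for 6 variables — and 2 appears only in g's list, so g = 2.
The 5 still-open variables together cover exactly {1, 5, 6, 8, 9} — 5 values for 5 variables — and 8 appears only in e's list, so e = 8.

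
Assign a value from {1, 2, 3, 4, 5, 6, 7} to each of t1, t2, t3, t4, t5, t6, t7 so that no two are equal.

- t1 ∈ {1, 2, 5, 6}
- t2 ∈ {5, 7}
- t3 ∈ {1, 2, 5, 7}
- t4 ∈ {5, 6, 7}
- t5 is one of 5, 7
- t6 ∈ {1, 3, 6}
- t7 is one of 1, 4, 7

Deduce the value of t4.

6

Among the 7 variables, 3 fits only t6 (and all 7 values in {1, 2, 3, 4, 5, 6, 7} must be used), so t6 = 3.
The 6 still-open variables draw from only 6 values {1, 2, 4, 5, 6, 7}, so each is used; only t7 can be 4, hence t7 = 4.
The 2 variables t2 and t5 are confined to {5, 7}, which locks those values in; drop them from t1, t3, t4.
So t4 = 6.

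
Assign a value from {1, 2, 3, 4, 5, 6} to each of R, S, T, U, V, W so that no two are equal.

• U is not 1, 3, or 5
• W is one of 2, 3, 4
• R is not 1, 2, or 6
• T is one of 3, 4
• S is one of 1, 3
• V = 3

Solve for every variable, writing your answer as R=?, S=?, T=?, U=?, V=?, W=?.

R=5, S=1, T=4, U=6, V=3, W=2

V's domain is down to {3}, so V = 3. Remove 3 from R, S, T, W.
S's domain is down to {1}, so S = 1.
T has just one choice, so T = 4. So R, U, W can't be 4.
W must be 2 (only option left). So U can't be 2.
R's domain is down to {5}, so R = 5.
That leaves U = 6.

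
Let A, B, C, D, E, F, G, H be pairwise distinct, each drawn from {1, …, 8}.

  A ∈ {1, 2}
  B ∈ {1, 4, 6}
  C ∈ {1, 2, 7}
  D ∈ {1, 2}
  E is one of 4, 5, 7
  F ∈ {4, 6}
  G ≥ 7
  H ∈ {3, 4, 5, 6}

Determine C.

The 8 variables together cover exactly {1, 2, 3, 4, 5, 6, 7, 8} — 8 values for 8 variables — and 3 appears only in H's list, so H = 3.
The 7 still-open variables draw from only 7 values {1, 2, 4, 5, 6, 7, 8}, so each is used; only E can be 5, hence E = 5.
Among the 6 still-open variables, 8 fits only G (and all 6 values in {1, 2, 4, 6, 7, 8} must be used), so G = 8.
The 5 still-open variables together cover exactly {1, 2, 4, 6, 7} — 5 values for 5 variables — and 7 appears only in C's list, so C = 7.

7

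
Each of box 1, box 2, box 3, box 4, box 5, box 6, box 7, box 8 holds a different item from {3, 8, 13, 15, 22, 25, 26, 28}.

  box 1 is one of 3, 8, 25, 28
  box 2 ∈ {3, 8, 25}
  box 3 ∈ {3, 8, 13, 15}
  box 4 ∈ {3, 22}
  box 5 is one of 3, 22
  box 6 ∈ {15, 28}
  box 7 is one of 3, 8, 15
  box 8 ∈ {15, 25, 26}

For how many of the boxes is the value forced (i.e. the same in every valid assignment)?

2

The 8 variables together cover exactly {3, 8, 13, 15, 22, 25, 26, 28} — 8 values for 8 variables — and 13 appears only in box 3's list, so box 3 = 13.
The 7 still-open variables draw from only 7 values {3, 8, 15, 22, 25, 26, 28}, so each is used; only box 8 can be 26, hence box 8 = 26.
The 2 variables box 4 and box 5 are confined to {3, 22}, which locks those values in; drop them from box 1, box 2, box 7.
Determined: box 3=13, box 8=26. The other boxes each still have more than one consistent value. That makes 2.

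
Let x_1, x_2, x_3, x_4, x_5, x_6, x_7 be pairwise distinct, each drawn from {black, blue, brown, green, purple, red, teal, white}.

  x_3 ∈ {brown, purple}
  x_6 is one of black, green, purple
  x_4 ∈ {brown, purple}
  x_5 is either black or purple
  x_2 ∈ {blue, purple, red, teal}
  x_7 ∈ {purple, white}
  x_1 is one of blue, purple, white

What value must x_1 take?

x_3 and x_4 between them cover only {brown, purple} — a naked pair. Remove those values from x_1, x_2, x_5, x_6, x_7.
x_5 must be black (only option left). Strike black from x_6.
x_6 has just one choice, so x_6 = green.
x_7 must be white (only option left). So x_1 can't be white.
So x_1 = blue.

blue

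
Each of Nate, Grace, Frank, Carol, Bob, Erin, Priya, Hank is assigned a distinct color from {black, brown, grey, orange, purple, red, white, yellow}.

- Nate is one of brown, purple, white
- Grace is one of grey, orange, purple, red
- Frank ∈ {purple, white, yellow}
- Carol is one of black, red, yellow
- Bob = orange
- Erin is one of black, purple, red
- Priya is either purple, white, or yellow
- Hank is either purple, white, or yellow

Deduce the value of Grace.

Bob has just one choice, so Bob = orange. Remove orange from Grace.
The 7 still-open variables draw from only 7 values {black, brown, grey, purple, red, white, yellow}, so each is used; only Nate can be brown, hence Nate = brown.
Among the 6 still-open variables, grey fits only Grace (and all 6 values in {black, grey, purple, red, white, yellow} must be used), so Grace = grey.

grey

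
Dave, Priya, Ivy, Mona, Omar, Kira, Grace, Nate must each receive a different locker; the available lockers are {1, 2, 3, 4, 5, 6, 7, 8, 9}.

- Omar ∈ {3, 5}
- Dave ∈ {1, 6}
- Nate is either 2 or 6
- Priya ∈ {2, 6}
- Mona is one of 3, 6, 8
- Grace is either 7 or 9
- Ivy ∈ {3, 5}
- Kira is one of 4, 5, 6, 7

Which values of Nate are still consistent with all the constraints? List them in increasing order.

2, 6

The 2 variables Priya and Nate are confined to {2, 6}, which locks those values in; drop them from Dave, Mona, Kira.
That leaves Dave = 1.
Ivy and Omar share exactly the 2 values {3, 5}; by pigeonhole those values go to them, so strike 3, 5 from Mona, Kira.
That leaves Mona = 8.
No further eliminations apply; Nate can still be any of 2, 6.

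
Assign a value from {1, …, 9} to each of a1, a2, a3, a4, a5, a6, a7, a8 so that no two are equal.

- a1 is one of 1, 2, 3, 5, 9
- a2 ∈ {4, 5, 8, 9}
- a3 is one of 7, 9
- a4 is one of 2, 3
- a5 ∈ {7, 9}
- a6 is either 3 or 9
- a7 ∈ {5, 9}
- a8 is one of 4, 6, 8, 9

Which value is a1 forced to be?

1

The 2 variables a3 and a5 are confined to {7, 9}, which locks those values in; drop them from a1, a2, a6, a7, a8.
a6 has just one choice, so a6 = 3. Strike 3 from a1, a4.
That leaves a7 = 5. Remove 5 from a1, a2.
a4 must be 2 (only option left). Remove 2 from a1.
So a1 = 1.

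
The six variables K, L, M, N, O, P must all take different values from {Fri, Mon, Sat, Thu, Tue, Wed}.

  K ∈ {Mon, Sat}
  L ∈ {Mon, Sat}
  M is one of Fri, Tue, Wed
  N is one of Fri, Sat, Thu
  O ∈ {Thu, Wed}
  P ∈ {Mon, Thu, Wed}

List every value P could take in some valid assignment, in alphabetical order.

Thu, Wed

Among the 6 variables, Tue fits only M (and all 6 values in {Fri, Mon, Sat, Thu, Tue, Wed} must be used), so M = Tue.
The 5 still-open variables together cover exactly {Fri, Mon, Sat, Thu, Wed} — 5 values for 5 variables — and Fri appears only in N's list, so N = Fri.
K and L share exactly the 2 values {Mon, Sat}; by pigeonhole those values go to them, so strike Mon, Sat from P.
No further eliminations apply; P can still be any of Thu, Wed.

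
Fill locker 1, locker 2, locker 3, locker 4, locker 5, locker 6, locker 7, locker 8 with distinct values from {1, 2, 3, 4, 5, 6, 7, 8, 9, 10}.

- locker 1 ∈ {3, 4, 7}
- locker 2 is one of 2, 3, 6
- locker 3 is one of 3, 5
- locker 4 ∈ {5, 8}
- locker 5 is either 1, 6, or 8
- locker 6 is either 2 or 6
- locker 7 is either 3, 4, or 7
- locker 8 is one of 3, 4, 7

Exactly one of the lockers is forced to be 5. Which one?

locker 3

Among the 8 variables, 1 fits only locker 5 (and all 8 values in {1, 2, 3, 4, 5, 6, 7, 8} must be used), so locker 5 = 1.
The 7 still-open variables together cover exactly {2, 3, 4, 5, 6, 7, 8} — 7 values for 7 variables — and 8 appears only in locker 4's list, so locker 4 = 8.
The 6 still-open variables together cover exactly {2, 3, 4, 5, 6, 7} — 6 values for 6 variables — and 5 appears only in locker 3's list, so locker 3 = 5.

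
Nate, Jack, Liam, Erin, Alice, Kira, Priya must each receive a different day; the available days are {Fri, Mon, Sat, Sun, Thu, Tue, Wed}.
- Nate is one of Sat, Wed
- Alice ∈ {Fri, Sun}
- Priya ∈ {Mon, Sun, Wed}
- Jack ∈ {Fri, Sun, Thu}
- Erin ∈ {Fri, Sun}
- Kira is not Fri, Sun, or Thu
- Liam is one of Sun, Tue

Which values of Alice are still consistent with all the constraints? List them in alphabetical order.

The 7 variables together cover exactly {Fri, Mon, Sat, Sun, Thu, Tue, Wed} — 7 values for 7 variables — and Thu appears only in Jack's list, so Jack = Thu.
Erin and Alice share exactly the 2 values {Fri, Sun}; by pigeonhole those values go to them, so strike Fri, Sun from Liam, Priya.
Liam's domain is down to {Tue}, so Liam = Tue. Remove Tue from Kira.
No further eliminations apply; Alice can still be any of Fri, Sun.

Fri, Sun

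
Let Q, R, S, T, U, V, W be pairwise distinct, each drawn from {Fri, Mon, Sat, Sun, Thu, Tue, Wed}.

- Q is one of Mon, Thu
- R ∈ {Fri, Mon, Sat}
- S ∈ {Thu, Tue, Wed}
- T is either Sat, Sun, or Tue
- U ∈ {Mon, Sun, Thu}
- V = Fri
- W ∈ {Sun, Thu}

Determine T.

V must be Fri (only option left). Remove Fri from R.
The 6 still-open variables draw from only 6 values {Mon, Sat, Sun, Thu, Tue, Wed}, so each is used; only S can be Wed, hence S = Wed.
Among the 5 still-open variables, Tue fits only T (and all 5 values in {Mon, Sat, Sun, Thu, Tue} must be used), so T = Tue.

Tue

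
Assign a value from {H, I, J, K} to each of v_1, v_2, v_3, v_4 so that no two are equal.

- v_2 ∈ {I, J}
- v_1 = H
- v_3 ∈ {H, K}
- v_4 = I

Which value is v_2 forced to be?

J

v_1 has just one choice, so v_1 = H. Strike H from v_3.
That leaves v_3 = K.
v_4 has just one choice, so v_4 = I. Strike I from v_2.
So v_2 = J.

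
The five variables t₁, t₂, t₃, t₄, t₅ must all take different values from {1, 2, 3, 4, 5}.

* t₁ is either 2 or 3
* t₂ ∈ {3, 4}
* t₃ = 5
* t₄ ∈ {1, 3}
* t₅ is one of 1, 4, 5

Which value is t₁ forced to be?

2

t₃ must be 5 (only option left). So t₅ can't be 5.
The 4 still-open variables together cover exactly {1, 2, 3, 4} — 4 values for 4 variables — and 2 appears only in t₁'s list, so t₁ = 2.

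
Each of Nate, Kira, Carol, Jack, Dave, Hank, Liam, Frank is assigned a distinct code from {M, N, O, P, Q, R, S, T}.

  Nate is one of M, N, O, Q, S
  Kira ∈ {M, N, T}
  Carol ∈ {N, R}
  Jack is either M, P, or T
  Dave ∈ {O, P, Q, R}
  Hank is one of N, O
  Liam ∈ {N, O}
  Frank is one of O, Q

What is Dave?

P

The 8 variables together cover exactly {M, N, O, P, Q, R, S, T} — 8 values for 8 variables — and S appears only in Nate's list, so Nate = S.
Hank and Liam share exactly the 2 values {N, O}; by pigeonhole those values go to them, so strike N, O from Kira, Carol, Dave, Frank.
Carol's domain is down to {R}, so Carol = R. So Dave can't be R.
Frank must be Q (only option left). Remove Q from Dave.
So Dave = P.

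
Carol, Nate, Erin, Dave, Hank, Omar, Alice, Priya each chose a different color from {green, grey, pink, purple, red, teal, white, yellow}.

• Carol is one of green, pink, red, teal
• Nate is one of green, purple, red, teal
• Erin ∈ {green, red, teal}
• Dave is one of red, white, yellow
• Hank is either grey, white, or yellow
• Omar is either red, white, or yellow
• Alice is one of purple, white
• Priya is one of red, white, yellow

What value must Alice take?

The 8 variables together cover exactly {green, grey, pink, purple, red, teal, white, yellow} — 8 values for 8 variables — and grey appears only in Hank's list, so Hank = grey.
The 7 still-open variables draw from only 7 values {green, pink, purple, red, teal, white, yellow}, so each is used; only Carol can be pink, hence Carol = pink.
Dave, Omar, Priya share exactly the 3 values {red, white, yellow}; by pigeonhole those values go to them, so strike red, white, yellow from Nate, Erin, Alice.
So Alice = purple.

purple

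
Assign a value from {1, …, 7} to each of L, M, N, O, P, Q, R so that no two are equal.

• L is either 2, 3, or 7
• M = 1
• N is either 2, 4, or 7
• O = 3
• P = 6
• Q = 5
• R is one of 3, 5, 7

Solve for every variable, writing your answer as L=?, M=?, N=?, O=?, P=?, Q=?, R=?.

M's domain is down to {1}, so M = 1.
O's domain is down to {3}, so O = 3. Strike 3 from L, R.
P's domain is down to {6}, so P = 6.
Q's domain is down to {5}, so Q = 5. Remove 5 from R.
R must be 7 (only option left). Eliminate 7 elsewhere: L, N.
That leaves L = 2. Strike 2 from N.
N must be 4 (only option left).

L=2, M=1, N=4, O=3, P=6, Q=5, R=7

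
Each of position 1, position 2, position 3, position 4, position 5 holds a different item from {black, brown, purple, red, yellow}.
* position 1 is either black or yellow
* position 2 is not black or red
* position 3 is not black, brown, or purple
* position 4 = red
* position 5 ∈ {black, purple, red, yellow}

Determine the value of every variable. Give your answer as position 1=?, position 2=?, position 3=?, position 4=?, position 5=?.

position 1=black, position 2=brown, position 3=yellow, position 4=red, position 5=purple

position 4 has just one choice, so position 4 = red. Strike red from position 3, position 5.
That leaves position 3 = yellow. Remove yellow from position 1, position 2, position 5.
position 1 must be black (only option left). Remove black from position 5.
That leaves position 5 = purple. Eliminate purple elsewhere: position 2.
position 2's domain is down to {brown}, so position 2 = brown.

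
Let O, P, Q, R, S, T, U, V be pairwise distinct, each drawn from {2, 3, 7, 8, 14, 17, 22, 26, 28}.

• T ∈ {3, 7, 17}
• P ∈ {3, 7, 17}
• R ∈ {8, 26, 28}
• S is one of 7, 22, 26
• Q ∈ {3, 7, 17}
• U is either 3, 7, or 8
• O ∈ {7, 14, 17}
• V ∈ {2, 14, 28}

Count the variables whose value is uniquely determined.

2

P, Q, T share exactly the 3 values {3, 7, 17}; by pigeonhole those values go to them, so strike 3, 7, 17 from O, S, U.
That leaves O = 14. So V can't be 14.
U must be 8 (only option left). So R can't be 8.
Determined: O=14, U=8. The other variables each still have more than one consistent value. That makes 2.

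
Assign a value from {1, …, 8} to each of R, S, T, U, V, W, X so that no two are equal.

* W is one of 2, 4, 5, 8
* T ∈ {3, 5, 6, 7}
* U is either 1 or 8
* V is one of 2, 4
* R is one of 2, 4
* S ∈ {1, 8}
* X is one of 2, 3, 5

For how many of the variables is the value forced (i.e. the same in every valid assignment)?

The 2 variables R and V are confined to {2, 4}, which locks those values in; drop them from W, X.
The 2 variables S and U are confined to {1, 8}, which locks those values in; drop them from W.
W must be 5 (only option left). Strike 5 from T, X.
X must be 3 (only option left). Remove 3 from T.
Determined: W=5, X=3. The other variables each still have more than one consistent value. That makes 2.

2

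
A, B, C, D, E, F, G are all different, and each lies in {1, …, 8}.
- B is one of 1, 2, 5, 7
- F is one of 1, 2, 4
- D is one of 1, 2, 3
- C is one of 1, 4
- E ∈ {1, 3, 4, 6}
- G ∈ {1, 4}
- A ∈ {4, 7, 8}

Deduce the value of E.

6

C and G between them cover only {1, 4} — a naked pair. Remove those values from A, B, D, E, F.
That leaves F = 2. Strike 2 from B, D.
D has just one choice, so D = 3. Remove 3 from E.
So E = 6.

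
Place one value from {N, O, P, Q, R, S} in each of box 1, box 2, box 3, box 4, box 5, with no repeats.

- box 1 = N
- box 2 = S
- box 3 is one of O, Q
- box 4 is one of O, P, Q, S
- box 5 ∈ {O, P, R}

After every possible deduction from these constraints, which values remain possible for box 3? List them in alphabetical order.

O, Q

box 1 has just one choice, so box 1 = N.
box 2 must be S (only option left). Eliminate S elsewhere: box 4.
No further eliminations apply; box 3 can still be any of O, Q.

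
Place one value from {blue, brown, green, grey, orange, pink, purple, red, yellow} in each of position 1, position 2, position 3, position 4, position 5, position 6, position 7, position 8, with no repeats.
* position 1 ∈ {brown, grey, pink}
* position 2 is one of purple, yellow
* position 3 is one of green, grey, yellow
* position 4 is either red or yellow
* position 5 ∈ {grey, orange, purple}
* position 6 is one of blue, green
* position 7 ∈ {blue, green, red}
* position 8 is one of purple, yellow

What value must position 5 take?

position 2 and position 8 between them cover only {purple, yellow} — a naked pair. Remove those values from position 3, position 4, position 5.
That leaves position 4 = red. Remove red from position 7.
position 6 and position 7 between them cover only {blue, green} — a naked pair. Remove those values from position 3.
position 3 has just one choice, so position 3 = grey. Remove grey from position 1, position 5.
So position 5 = orange.

orange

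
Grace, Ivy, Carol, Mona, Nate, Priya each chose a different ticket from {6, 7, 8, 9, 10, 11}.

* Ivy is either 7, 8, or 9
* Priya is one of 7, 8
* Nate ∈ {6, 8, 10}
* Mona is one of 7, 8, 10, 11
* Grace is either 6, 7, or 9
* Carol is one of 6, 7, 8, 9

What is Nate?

The 6 variables together cover exactly {6, 7, 8, 9, 10, 11} — 6 values for 6 variables — and 11 appears only in Mona's list, so Mona = 11.
The 5 still-open variables draw from only 5 values {6, 7, 8, 9, 10}, so each is used; only Nate can be 10, hence Nate = 10.

10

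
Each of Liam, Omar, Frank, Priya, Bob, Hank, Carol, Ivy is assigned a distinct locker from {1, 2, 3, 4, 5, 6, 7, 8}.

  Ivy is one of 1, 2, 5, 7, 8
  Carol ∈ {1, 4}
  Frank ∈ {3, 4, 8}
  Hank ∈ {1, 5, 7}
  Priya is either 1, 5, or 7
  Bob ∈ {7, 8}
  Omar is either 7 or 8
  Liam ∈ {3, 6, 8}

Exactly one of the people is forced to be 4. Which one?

Carol

The 8 variables together cover exactly {1, 2, 3, 4, 5, 6, 7, 8} — 8 values for 8 variables — and 2 appears only in Ivy's list, so Ivy = 2.
The 7 still-open variables draw from only 7 values {1, 3, 4, 5, 6, 7, 8}, so each is used; only Liam can be 6, hence Liam = 6.
The 6 still-open variables draw from only 6 values {1, 3, 4, 5, 7, 8}, so each is used; only Frank can be 3, hence Frank = 3.
The 5 still-open variables together cover exactly {1, 4, 5, 7, 8} — 5 values for 5 variables — and 4 appears only in Carol's list, so Carol = 4.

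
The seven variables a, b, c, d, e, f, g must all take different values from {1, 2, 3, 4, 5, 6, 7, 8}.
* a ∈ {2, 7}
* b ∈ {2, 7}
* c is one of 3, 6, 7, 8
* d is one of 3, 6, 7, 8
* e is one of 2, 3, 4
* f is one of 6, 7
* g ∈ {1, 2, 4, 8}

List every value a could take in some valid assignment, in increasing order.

2, 7

The 7 variables together cover exactly {1, 2, 3, 4, 6, 7, 8} — 7 values for 7 variables — and 1 appears only in g's list, so g = 1.
Among the 6 still-open variables, 4 fits only e (and all 6 values in {2, 3, 4, 6, 7, 8} must be used), so e = 4.
The 2 variables a and b are confined to {2, 7}, which locks those values in; drop them from c, d, f.
f's domain is down to {6}, so f = 6. Remove 6 from c, d.
No further eliminations apply; a can still be any of 2, 7.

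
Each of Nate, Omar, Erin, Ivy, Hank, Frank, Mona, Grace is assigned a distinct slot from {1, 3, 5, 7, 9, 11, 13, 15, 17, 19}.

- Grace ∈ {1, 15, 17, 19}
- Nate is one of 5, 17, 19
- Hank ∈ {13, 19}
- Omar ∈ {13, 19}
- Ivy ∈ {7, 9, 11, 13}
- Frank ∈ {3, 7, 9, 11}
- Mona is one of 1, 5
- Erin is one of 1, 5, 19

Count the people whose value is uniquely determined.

2

Omar and Hank share exactly the 2 values {13, 19}; by pigeonhole those values go to them, so strike 13, 19 from Nate, Erin, Ivy, Grace.
The 2 variables Erin and Mona are confined to {1, 5}, which locks those values in; drop them from Nate, Grace.
Nate must be 17 (only option left). So Grace can't be 17.
Grace must be 15 (only option left).
Determined: Nate=17, Grace=15. The other people each still have more than one consistent value. That makes 2.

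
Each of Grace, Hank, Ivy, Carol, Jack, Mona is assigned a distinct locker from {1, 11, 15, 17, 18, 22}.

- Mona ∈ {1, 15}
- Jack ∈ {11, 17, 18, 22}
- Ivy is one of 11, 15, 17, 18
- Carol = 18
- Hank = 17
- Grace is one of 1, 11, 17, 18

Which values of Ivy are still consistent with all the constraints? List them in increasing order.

11, 15

Hank has just one choice, so Hank = 17. Strike 17 from Grace, Ivy, Jack.
Carol has just one choice, so Carol = 18. Eliminate 18 elsewhere: Grace, Ivy, Jack.
The 4 still-open variables together cover exactly {1, 11, 15, 22} — 4 values for 4 variables — and 22 appears only in Jack's list, so Jack = 22.
No further eliminations apply; Ivy can still be any of 11, 15.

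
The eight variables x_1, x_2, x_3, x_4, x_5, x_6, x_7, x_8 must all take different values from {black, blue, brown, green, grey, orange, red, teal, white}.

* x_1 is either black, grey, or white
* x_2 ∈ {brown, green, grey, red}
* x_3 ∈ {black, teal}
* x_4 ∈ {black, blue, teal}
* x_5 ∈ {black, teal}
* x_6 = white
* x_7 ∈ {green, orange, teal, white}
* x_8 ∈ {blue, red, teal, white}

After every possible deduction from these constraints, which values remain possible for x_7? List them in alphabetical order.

x_6's domain is down to {white}, so x_6 = white. Remove white from x_1, x_7, x_8.
x_3 and x_5 between them cover only {black, teal} — a naked pair. Remove those values from x_1, x_4, x_7, x_8.
x_1 must be grey (only option left). Remove grey from x_2.
That leaves x_4 = blue. So x_8 can't be blue.
That leaves x_8 = red. Strike red from x_2.
No further eliminations apply; x_7 can still be any of green, orange.

green, orange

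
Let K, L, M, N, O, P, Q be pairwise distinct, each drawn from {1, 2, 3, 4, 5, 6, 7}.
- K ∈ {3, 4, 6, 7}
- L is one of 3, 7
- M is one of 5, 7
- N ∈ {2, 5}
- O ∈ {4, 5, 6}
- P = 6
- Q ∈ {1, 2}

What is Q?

P has just one choice, so P = 6. Remove 6 from K, O.
The 6 still-open variables draw from only 6 values {1, 2, 3, 4, 5, 7}, so each is used; only Q can be 1, hence Q = 1.

1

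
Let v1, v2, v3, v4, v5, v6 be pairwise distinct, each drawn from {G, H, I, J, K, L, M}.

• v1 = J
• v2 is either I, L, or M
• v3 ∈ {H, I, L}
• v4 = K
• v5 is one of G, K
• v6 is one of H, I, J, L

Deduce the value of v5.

G

v1 must be J (only option left). Strike J from v6.
v4 must be K (only option left). So v5 can't be K.
So v5 = G.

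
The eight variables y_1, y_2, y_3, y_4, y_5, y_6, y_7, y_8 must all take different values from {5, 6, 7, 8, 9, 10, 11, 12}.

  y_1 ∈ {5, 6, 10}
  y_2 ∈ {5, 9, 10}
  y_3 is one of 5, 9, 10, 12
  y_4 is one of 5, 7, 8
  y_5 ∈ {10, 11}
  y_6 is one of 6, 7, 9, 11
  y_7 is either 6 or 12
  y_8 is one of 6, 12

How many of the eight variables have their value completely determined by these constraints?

The 8 variables draw from only 8 values {5, 6, 7, 8, 9, 10, 11, 12}, so each is used; only y_4 can be 8, hence y_4 = 8.
The 7 still-open variables draw from only 7 values {5, 6, 7, 9, 10, 11, 12}, so each is used; only y_6 can be 7, hence y_6 = 7.
The 6 still-open variables together cover exactly {5, 6, 9, 10, 11, 12} — 6 values for 6 variables — and 11 appears only in y_5's list, so y_5 = 11.
The 2 variables y_7 and y_8 are confined to {6, 12}, which locks those values in; drop them from y_1, y_3.
Determined: y_4=8, y_5=11, y_6=7. The other variables each still have more than one consistent value. That makes 3.

3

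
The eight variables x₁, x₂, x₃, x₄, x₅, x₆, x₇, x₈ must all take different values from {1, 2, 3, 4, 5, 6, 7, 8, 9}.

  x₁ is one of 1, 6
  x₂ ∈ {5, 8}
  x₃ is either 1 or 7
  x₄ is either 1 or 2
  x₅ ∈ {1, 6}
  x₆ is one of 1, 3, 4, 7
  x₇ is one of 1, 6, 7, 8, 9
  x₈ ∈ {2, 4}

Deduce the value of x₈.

x₁ and x₅ share exactly the 2 values {1, 6}; by pigeonhole those values go to them, so strike 1, 6 from x₃, x₄, x₆, x₇.
That leaves x₃ = 7. Strike 7 from x₆, x₇.
That leaves x₄ = 2. Strike 2 from x₈.
So x₈ = 4.

4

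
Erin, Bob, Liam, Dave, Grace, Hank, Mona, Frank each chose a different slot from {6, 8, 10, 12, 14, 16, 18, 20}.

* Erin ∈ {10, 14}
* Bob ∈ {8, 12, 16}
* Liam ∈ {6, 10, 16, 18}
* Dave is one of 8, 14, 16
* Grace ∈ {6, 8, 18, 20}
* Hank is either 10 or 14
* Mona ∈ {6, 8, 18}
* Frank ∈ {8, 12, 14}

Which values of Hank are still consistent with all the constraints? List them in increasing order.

Among the 8 variables, 20 fits only Grace (and all 8 values in {6, 8, 10, 12, 14, 16, 18, 20} must be used), so Grace = 20.
Erin and Hank between them cover only {10, 14} — a naked pair. Remove those values from Liam, Dave, Frank.
Bob, Dave, Frank share exactly the 3 values {8, 12, 16}; by pigeonhole those values go to them, so strike 8, 12, 16 from Liam, Mona.
No further eliminations apply; Hank can still be any of 10, 14.

10, 14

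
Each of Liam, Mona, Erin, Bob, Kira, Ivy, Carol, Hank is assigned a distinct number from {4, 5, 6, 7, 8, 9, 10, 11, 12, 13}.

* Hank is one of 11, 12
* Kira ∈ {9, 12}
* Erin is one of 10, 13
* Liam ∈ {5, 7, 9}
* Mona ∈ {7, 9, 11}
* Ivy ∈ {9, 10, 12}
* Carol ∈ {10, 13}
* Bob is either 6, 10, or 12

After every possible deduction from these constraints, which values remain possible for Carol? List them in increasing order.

The 8 variables draw from only 8 values {5, 6, 7, 9, 10, 11, 12, 13}, so each is used; only Liam can be 5, hence Liam = 5.
The 7 still-open variables together cover exactly {6, 7, 9, 10, 11, 12, 13} — 7 values for 7 variables — and 6 appears only in Bob's list, so Bob = 6.
The 6 still-open variables together cover exactly {7, 9, 10, 11, 12, 13} — 6 values for 6 variables — and 7 appears only in Mona's list, so Mona = 7.
The 5 still-open variables together cover exactly {9, 10, 11, 12, 13} — 5 values for 5 variables — and 11 appears only in Hank's list, so Hank = 11.
Erin and Carol between them cover only {10, 13} — a naked pair. Remove those values from Ivy.
No further eliminations apply; Carol can still be any of 10, 13.

10, 13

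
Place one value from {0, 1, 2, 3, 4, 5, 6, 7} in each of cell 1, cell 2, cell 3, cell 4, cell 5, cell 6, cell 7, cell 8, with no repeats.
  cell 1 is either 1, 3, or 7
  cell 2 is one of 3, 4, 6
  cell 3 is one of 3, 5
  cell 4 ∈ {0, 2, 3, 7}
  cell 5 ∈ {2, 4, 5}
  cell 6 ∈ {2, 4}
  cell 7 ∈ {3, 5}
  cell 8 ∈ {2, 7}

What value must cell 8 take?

The 8 variables draw from only 8 values {0, 1, 2, 3, 4, 5, 6, 7}, so each is used; only cell 4 can be 0, hence cell 4 = 0.
The 7 still-open variables together cover exactly {1, 2, 3, 4, 5, 6, 7} — 7 values for 7 variables — and 1 appears only in cell 1's list, so cell 1 = 1.
Among the 6 still-open variables, 6 fits only cell 2 (and all 6 values in {2, 3, 4, 5, 6, 7} must be used), so cell 2 = 6.
The 5 still-open variables draw from only 5 values {2, 3, 4, 5, 7}, so each is used; only cell 8 can be 7, hence cell 8 = 7.

7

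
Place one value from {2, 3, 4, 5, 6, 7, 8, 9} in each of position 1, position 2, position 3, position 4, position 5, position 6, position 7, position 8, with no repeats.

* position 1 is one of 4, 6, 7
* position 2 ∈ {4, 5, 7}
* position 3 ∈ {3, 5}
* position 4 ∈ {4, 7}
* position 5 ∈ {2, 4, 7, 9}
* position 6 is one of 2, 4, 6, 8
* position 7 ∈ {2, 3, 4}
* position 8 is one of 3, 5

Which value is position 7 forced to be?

2

The 8 variables together cover exactly {2, 3, 4, 5, 6, 7, 8, 9} — 8 values for 8 variables — and 8 appears only in position 6's list, so position 6 = 8.
Among the 7 still-open variables, 6 fits only position 1 (and all 7 values in {2, 3, 4, 5, 6, 7, 9} must be used), so position 1 = 6.
Among the 6 still-open variables, 9 fits only position 5 (and all 6 values in {2, 3, 4, 5, 7, 9} must be used), so position 5 = 9.
The 5 still-open variables together cover exactly {2, 3, 4, 5, 7} — 5 values for 5 variables — and 2 appears only in position 7's list, so position 7 = 2.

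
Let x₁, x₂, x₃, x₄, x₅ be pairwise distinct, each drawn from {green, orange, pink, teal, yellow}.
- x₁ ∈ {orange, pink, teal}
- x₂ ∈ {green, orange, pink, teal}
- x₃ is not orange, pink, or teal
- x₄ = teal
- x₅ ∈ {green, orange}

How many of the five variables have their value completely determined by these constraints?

x₄'s domain is down to {teal}, so x₄ = teal. Strike teal from x₁, x₂.
Among the 4 still-open variables, yellow fits only x₃ (and all 4 values in {green, orange, pink, yellow} must be used), so x₃ = yellow.
Determined: x₃=yellow, x₄=teal. The other variables each still have more than one consistent value. That makes 2.

2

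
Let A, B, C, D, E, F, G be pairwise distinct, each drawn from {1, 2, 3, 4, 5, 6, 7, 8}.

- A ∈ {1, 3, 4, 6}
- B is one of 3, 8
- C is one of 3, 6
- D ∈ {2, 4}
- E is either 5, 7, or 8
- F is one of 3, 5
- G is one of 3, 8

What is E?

7

B and G between them cover only {3, 8} — a naked pair. Remove those values from A, C, E, F.
That leaves C = 6. Strike 6 from A.
F has just one choice, so F = 5. Remove 5 from E.
So E = 7.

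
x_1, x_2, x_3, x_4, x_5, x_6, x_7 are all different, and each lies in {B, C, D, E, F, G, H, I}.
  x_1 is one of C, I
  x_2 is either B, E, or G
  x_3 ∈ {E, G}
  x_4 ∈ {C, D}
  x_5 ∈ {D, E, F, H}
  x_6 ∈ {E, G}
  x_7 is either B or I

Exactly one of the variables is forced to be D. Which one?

The 2 variables x_3 and x_6 are confined to {E, G}, which locks those values in; drop them from x_2, x_5.
That leaves x_2 = B. Remove B from x_7.
x_7 must be I (only option left). Remove I from x_1.
That leaves x_1 = C. Strike C from x_4.
So D goes to x_4.

x_4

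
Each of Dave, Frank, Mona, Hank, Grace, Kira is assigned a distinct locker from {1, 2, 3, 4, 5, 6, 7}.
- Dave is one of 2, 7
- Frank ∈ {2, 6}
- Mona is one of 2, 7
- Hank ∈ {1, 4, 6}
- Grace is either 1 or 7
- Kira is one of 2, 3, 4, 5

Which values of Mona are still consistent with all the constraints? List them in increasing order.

Dave and Mona between them cover only {2, 7} — a naked pair. Remove those values from Frank, Grace, Kira.
Frank's domain is down to {6}, so Frank = 6. Remove 6 from Hank.
Grace has just one choice, so Grace = 1. Remove 1 from Hank.
Hank has just one choice, so Hank = 4. Remove 4 from Kira.
No further eliminations apply; Mona can still be any of 2, 7.

2, 7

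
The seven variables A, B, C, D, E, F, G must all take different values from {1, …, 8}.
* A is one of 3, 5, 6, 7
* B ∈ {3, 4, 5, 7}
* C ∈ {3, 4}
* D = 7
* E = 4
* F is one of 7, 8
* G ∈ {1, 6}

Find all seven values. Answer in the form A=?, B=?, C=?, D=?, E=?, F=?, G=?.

A=6, B=5, C=3, D=7, E=4, F=8, G=1

D's domain is down to {7}, so D = 7. Eliminate 7 elsewhere: A, B, F.
E has just one choice, so E = 4. Remove 4 from B, C.
F's domain is down to {8}, so F = 8.
That leaves C = 3. Remove 3 from A, B.
B's domain is down to {5}, so B = 5. Strike 5 from A.
A must be 6 (only option left). So G can't be 6.
G must be 1 (only option left).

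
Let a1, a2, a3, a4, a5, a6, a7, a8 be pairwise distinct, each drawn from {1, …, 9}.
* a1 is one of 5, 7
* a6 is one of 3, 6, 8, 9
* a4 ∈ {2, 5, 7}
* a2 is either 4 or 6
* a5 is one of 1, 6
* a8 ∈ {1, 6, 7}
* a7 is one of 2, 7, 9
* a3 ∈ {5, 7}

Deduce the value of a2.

a1 and a3 share exactly the 2 values {5, 7}; by pigeonhole those values go to them, so strike 5, 7 from a4, a7, a8.
a4 has just one choice, so a4 = 2. Remove 2 from a7.
That leaves a7 = 9. So a6 can't be 9.
The 2 variables a5 and a8 are confined to {1, 6}, which locks those values in; drop them from a2, a6.
So a2 = 4.

4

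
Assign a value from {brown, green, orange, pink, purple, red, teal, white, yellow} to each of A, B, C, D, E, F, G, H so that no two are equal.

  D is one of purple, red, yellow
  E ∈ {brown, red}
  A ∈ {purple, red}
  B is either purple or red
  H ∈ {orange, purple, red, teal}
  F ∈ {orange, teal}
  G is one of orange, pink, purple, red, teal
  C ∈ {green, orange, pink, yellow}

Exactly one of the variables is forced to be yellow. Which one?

Among the 8 variables, brown fits only E (and all 8 values in {brown, green, orange, pink, purple, red, teal, yellow} must be used), so E = brown.
The 7 still-open variables draw from only 7 values {green, orange, pink, purple, red, teal, yellow}, so each is used; only C can be green, hence C = green.
Among the 6 still-open variables, pink fits only G (and all 6 values in {orange, pink, purple, red, teal, yellow} must be used), so G = pink.
The 5 still-open variables draw from only 5 values {orange, purple, red, teal, yellow}, so each is used; only D can be yellow, hence D = yellow.

D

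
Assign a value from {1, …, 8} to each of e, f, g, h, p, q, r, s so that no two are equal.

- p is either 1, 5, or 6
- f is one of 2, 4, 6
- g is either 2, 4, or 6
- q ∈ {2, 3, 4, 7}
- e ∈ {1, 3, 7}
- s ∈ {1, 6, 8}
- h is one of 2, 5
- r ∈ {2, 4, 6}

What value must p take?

Among the 8 variables, 8 fits only s (and all 8 values in {1, 2, 3, 4, 5, 6, 7, 8} must be used), so s = 8.
f, g, r share exactly the 3 values {2, 4, 6}; by pigeonhole those values go to them, so strike 2, 4, 6 from h, p, q.
h must be 5 (only option left). Eliminate 5 elsewhere: p.
So p = 1.

1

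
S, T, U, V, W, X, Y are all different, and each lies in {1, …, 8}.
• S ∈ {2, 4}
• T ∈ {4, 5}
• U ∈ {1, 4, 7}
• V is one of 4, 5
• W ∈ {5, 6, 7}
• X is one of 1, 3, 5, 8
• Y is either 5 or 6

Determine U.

T and V share exactly the 2 values {4, 5}; by pigeonhole those values go to them, so strike 4, 5 from S, U, W, X, Y.
S must be 2 (only option left).
Y must be 6 (only option left). Eliminate 6 elsewhere: W.
W has just one choice, so W = 7. So U can't be 7.
So U = 1.

1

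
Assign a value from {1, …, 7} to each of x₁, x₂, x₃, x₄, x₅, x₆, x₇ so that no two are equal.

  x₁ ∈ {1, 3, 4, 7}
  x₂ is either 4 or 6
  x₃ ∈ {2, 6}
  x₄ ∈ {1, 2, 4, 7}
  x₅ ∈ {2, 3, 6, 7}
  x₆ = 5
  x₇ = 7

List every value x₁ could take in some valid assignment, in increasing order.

x₆ has just one choice, so x₆ = 5.
x₇ has just one choice, so x₇ = 7. So x₁, x₄, x₅ can't be 7.
No further eliminations apply; x₁ can still be any of 1, 3, 4.

1, 3, 4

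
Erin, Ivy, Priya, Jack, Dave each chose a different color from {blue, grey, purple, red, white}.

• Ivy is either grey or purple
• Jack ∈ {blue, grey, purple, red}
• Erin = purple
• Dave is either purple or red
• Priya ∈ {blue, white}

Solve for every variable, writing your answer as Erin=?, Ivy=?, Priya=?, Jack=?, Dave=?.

Erin=purple, Ivy=grey, Priya=white, Jack=blue, Dave=red

Erin has just one choice, so Erin = purple. Remove purple from Ivy, Jack, Dave.
Ivy has just one choice, so Ivy = grey. Strike grey from Jack.
That leaves Dave = red. So Jack can't be red.
That leaves Jack = blue. Strike blue from Priya.
Priya has just one choice, so Priya = white.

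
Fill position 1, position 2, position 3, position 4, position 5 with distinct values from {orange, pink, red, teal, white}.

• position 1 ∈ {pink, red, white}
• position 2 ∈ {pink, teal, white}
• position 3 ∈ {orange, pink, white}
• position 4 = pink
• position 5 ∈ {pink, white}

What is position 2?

teal

position 4's domain is down to {pink}, so position 4 = pink. So position 1, position 2, position 3, position 5 can't be pink.
That leaves position 5 = white. Strike white from position 1, position 2, position 3.
So position 2 = teal.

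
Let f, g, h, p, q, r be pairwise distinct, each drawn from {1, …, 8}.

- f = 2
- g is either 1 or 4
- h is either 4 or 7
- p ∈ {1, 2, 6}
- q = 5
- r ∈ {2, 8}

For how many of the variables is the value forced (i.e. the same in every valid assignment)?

3

f must be 2 (only option left). Strike 2 from p, r.
q must be 5 (only option left).
That leaves r = 8.
Determined: f=2, q=5, r=8. The other variables each still have more than one consistent value. That makes 3.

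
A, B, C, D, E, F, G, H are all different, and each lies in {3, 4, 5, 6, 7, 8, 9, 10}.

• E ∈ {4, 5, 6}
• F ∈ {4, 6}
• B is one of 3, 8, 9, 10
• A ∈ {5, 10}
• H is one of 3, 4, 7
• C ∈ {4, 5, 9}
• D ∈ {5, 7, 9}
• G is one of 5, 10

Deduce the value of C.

9

The 8 variables together cover exactly {3, 4, 5, 6, 7, 8, 9, 10} — 8 values for 8 variables — and 8 appears only in B's list, so B = 8.
Among the 7 still-open variables, 3 fits only H (and all 7 values in {3, 4, 5, 6, 7, 9, 10} must be used), so H = 3.
The 6 still-open variables draw from only 6 values {4, 5, 6, 7, 9, 10}, so each is used; only D can be 7, hence D = 7.
The 5 still-open variables draw from only 5 values {4, 5, 6, 9, 10}, so each is used; only C can be 9, hence C = 9.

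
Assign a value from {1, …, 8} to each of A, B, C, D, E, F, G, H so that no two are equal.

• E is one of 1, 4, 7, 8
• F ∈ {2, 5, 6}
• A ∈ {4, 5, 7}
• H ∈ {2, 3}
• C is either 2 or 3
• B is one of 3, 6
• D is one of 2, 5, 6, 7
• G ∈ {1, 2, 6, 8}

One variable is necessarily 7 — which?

The 2 variables C and H are confined to {2, 3}, which locks those values in; drop them from B, D, F, G.
B has just one choice, so B = 6. Strike 6 from D, F, G.
F's domain is down to {5}, so F = 5. So A, D can't be 5.
So 7 goes to D.

D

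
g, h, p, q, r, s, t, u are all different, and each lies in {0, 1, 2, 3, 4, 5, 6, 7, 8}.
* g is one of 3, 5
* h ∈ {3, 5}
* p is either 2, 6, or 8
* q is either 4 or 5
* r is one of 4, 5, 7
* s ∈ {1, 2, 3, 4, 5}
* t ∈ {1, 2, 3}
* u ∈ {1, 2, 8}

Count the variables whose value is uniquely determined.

The 8 variables draw from only 8 values {1, 2, 3, 4, 5, 6, 7, 8}, so each is used; only p can be 6, hence p = 6.
The 7 still-open variables together cover exactly {1, 2, 3, 4, 5, 7, 8} — 7 values for 7 variables — and 7 appears only in r's list, so r = 7.
The 6 still-open variables together cover exactly {1, 2, 3, 4, 5, 8} — 6 values for 6 variables — and 8 appears only in u's list, so u = 8.
g and h between them cover only {3, 5} — a naked pair. Remove those values from q, s, t.
q has just one choice, so q = 4. So s can't be 4.
Determined: p=6, q=4, r=7, u=8. The other variables each still have more than one consistent value. That makes 4.

4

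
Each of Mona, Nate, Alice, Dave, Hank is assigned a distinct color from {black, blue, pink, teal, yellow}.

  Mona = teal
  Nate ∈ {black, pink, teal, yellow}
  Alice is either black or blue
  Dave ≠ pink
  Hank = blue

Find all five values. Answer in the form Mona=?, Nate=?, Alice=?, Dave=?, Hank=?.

Mona=teal, Nate=pink, Alice=black, Dave=yellow, Hank=blue

Mona must be teal (only option left). Remove teal from Nate, Dave.
Hank must be blue (only option left). Strike blue from Alice, Dave.
Alice's domain is down to {black}, so Alice = black. Eliminate black elsewhere: Nate, Dave.
That leaves Dave = yellow. Remove yellow from Nate.
That leaves Nate = pink.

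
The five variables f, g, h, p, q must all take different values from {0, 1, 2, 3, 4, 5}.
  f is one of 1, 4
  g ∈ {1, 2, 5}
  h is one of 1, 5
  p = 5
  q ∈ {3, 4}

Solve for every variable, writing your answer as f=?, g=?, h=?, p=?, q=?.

p has just one choice, so p = 5. Strike 5 from g, h.
h's domain is down to {1}, so h = 1. Strike 1 from f, g.
f has just one choice, so f = 4. Remove 4 from q.
g has just one choice, so g = 2.
q has just one choice, so q = 3.

f=4, g=2, h=1, p=5, q=3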